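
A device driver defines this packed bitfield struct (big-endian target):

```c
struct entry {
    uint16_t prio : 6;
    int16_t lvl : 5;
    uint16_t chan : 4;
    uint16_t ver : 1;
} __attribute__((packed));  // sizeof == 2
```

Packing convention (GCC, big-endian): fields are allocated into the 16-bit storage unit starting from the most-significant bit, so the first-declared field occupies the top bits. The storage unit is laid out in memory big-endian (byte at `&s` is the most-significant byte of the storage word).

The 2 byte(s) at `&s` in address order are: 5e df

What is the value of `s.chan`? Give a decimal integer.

[0]=0x5e [1]=0xdf (big-endian) → word 0x5edf
prio [10+:6] = (word>>10) & 0x3f = 23
lvl [5+:5] = (word>>5) & 0x1f = 22
chan [1+:4] = (word>>1) & 0xf = 15  ←
ver [0+:1] = (word>>0) & 0x1 = 1

15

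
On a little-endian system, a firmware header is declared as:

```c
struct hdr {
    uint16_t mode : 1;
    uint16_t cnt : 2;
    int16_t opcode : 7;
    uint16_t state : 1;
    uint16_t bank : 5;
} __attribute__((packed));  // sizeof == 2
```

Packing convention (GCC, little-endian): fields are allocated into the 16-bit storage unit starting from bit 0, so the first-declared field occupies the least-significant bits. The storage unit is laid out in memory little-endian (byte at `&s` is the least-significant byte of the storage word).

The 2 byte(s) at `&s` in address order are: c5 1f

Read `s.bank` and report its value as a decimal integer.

[0]=0xc5 [1]=0x1f (little-endian) → word 0x1fc5
mode [0+:1] = (word>>0) & 0x1 = 1
cnt [1+:2] = (word>>1) & 0x3 = 2
opcode [3+:7] = (word>>3) & 0x7f = 120
state [10+:1] = (word>>10) & 0x1 = 1
bank [11+:5] = (word>>11) & 0x1f = 3  ←

3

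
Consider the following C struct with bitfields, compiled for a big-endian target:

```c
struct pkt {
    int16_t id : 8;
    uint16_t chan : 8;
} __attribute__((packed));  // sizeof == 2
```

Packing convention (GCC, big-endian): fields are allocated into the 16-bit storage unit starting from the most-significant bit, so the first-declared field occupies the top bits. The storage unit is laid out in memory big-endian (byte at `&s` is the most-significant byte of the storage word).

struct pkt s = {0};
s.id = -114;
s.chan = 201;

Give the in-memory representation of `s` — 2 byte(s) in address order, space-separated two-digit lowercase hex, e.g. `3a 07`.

[8+:8] id=-114 & 0xff = 0x8e; word=0x8e00
[0+:8] chan=201 & 0xff = 0xc9; word=0x8ec9
word = 0x8ec9 → big-endian bytes:
  [0]=0x8e  [1]=0xc9

8e c9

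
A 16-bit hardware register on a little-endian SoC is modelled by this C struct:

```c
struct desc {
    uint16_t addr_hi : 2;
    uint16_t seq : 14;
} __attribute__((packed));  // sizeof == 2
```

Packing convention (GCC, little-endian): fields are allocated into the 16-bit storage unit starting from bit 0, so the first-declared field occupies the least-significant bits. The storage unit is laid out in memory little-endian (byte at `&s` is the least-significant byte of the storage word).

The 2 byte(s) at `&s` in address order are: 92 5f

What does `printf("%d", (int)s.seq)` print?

6116

[0]=0x92 [1]=0x5f (little-endian) → word 0x5f92
addr_hi:2 @ bit 0 → (0x5f92>>0)&0x3 = 0x2
seq:14 @ bit 2 → (0x5f92>>2)&0x3fff = 0x17e4  ←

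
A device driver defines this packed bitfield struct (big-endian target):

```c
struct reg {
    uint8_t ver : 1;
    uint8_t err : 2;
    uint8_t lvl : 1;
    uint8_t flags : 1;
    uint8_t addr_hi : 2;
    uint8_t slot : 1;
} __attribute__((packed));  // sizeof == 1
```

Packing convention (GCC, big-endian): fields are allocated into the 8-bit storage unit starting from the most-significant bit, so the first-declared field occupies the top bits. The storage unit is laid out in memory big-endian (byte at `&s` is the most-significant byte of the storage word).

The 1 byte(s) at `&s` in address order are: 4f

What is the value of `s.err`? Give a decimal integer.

[0]=0x4f (big-endian) → word 0x4f
ver:1 @ bit 7 → (0x4f>>7)&0x1 = 0x0
err:2 @ bit 5 → (0x4f>>5)&0x3 = 0x2  ←
lvl:1 @ bit 4 → (0x4f>>4)&0x1 = 0x0
flags:1 @ bit 3 → (0x4f>>3)&0x1 = 0x1
addr_hi:2 @ bit 1 → (0x4f>>1)&0x3 = 0x3
slot:1 @ bit 0 → (0x4f>>0)&0x1 = 0x1

2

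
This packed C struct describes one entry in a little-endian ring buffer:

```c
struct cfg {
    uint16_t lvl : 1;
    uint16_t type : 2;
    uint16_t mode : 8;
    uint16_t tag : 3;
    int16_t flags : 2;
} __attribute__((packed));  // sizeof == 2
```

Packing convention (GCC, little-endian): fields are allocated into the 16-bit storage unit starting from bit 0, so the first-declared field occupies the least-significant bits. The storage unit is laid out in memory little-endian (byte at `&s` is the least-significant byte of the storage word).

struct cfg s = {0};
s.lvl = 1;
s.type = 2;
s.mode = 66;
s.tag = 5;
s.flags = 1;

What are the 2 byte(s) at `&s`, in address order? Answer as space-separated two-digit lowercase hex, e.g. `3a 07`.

[0+:1] lvl=1 & 0x1 = 0x1; word=0x0001
[1+:2] type=2 & 0x3 = 0x2; word=0x0005
[3+:8] mode=66 & 0xff = 0x42; word=0x0215
[11+:3] tag=5 & 0x7 = 0x5; word=0x2a15
[14+:2] flags=1 & 0x3 = 0x1; word=0x6a15
word = 0x6a15 → little-endian bytes:
  [0]=0x15  [1]=0x6a

15 6a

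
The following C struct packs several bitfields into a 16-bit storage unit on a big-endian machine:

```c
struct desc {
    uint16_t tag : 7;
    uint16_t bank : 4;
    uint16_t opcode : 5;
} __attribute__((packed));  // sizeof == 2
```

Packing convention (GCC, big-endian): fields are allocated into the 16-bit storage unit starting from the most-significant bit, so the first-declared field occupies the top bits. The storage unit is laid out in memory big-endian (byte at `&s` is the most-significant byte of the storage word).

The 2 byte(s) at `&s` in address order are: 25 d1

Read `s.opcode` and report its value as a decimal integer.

[0]=0x25 [1]=0xd1 (big-endian) → word 0x25d1
tag [9+:7] = (word>>9) & 0x7f = 18
bank [5+:4] = (word>>5) & 0xf = 14
opcode [0+:5] = (word>>0) & 0x1f = 17  ←

17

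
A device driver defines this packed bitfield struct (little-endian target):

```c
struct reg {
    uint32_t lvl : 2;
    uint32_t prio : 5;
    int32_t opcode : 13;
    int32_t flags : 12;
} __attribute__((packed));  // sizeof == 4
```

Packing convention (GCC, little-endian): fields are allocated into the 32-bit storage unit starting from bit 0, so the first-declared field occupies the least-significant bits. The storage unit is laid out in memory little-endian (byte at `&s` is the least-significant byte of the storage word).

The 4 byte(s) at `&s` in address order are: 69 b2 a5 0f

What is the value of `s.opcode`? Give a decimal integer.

2916

[0]=0x69 [1]=0xb2 [2]=0xa5 [3]=0x0f (little-endian) → word 0x0fa5b269
lvl:2 @ bit 0 → (0x0fa5b269>>0)&0x3 = 0x1
prio:5 @ bit 2 → (0x0fa5b269>>2)&0x1f = 0x1a
opcode:13 @ bit 7 → (0x0fa5b269>>7)&0x1fff = 0xb64  ←
flags:12 @ bit 20 → (0x0fa5b269>>20)&0xfff = 0xfa
opcode signed 13b, MSB=0: value = 2916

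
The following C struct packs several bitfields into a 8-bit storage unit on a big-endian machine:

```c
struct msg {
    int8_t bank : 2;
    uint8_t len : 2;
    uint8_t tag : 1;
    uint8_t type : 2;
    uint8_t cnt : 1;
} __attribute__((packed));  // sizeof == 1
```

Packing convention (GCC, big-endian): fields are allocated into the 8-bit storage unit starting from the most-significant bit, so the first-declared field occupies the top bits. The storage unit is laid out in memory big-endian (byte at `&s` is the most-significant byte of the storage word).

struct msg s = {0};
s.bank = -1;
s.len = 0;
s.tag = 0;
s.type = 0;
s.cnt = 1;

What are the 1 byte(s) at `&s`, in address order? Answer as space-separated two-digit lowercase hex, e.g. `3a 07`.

c1

[6+:2] bank=-1 & 0x3 = 0x3; word=0xc0
[4+:2] len=0 & 0x3 = 0x0; word=0xc0
[3+:1] tag=0 & 0x1 = 0x0; word=0xc0
[1+:2] type=0 & 0x3 = 0x0; word=0xc0
[0+:1] cnt=1 & 0x1 = 0x1; word=0xc1
word = 0xc1 → big-endian bytes:
  [0]=0xc1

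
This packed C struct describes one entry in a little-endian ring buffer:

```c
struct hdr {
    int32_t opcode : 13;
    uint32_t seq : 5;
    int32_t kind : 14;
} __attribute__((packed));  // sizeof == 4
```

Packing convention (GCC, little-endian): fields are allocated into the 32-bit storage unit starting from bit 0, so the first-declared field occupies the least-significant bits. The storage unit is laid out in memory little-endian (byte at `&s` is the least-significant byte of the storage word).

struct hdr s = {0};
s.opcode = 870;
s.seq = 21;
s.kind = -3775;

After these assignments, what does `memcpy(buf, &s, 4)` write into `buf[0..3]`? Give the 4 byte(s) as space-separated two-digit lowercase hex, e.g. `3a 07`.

opcode:13 = 870 → 0x366 << 0 → word 0x00000366
seq:5 = 21 → 0x15 << 13 → word 0x0002a366
kind:14 = -3775 → 0x3141 << 18 → word 0xc506a366
word = 0xc506a366 → little-endian bytes:
  [0]=0x66  [1]=0xa3  [2]=0x06  [3]=0xc5

66 a3 06 c5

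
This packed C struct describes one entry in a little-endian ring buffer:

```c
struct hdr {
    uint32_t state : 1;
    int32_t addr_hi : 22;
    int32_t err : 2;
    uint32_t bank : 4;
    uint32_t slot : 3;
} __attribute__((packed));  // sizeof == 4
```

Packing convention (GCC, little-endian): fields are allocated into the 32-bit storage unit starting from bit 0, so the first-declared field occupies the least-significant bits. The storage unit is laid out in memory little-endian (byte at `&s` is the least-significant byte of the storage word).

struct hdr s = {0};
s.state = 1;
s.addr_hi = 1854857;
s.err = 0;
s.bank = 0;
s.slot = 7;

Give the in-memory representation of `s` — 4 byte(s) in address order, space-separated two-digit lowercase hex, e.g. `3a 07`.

13 9b 38 e0

state:1 = 1 → 0x1 << 0 → word 0x00000001
addr_hi:22 = 1854857 → 0x1c4d89 << 1 → word 0x00389b13
err:2 = 0 → 0x0 << 23 → word 0x00389b13
bank:4 = 0 → 0x0 << 25 → word 0x00389b13
slot:3 = 7 → 0x7 << 29 → word 0xe0389b13
word = 0xe0389b13 → little-endian bytes:
  [0]=0x13  [1]=0x9b  [2]=0x38  [3]=0xe0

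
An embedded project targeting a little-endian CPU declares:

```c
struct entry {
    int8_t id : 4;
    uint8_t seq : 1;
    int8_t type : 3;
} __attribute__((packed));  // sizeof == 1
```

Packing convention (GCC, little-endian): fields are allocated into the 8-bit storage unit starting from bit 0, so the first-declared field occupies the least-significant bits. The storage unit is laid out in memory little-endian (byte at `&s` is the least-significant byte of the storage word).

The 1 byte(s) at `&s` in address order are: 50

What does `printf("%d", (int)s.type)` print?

2

[0]=0x50 (little-endian) → word 0x50
id [0+:4] = (word>>0) & 0xf = 0
seq [4+:1] = (word>>4) & 0x1 = 1
type [5+:3] = (word>>5) & 0x7 = 2  ←
type signed 3b, MSB=0: value = 2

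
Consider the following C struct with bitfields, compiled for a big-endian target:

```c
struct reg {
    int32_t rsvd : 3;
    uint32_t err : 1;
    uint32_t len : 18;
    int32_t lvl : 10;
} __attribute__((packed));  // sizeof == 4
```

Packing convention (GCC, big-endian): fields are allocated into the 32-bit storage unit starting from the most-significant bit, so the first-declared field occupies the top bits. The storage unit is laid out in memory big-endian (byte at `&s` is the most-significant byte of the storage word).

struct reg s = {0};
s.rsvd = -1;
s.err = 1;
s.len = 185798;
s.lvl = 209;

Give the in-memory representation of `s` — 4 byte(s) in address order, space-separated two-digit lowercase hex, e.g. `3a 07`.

fb 57 18 d1

[29+:3] rsvd=-1 & 0x7 = 0x7; word=0xe0000000
[28+:1] err=1 & 0x1 = 0x1; word=0xf0000000
[10+:18] len=185798 & 0x3ffff = 0x2d5c6; word=0xfb571800
[0+:10] lvl=209 & 0x3ff = 0xd1; word=0xfb5718d1
word = 0xfb5718d1 → big-endian bytes:
  [0]=0xfb  [1]=0x57  [2]=0x18  [3]=0xd1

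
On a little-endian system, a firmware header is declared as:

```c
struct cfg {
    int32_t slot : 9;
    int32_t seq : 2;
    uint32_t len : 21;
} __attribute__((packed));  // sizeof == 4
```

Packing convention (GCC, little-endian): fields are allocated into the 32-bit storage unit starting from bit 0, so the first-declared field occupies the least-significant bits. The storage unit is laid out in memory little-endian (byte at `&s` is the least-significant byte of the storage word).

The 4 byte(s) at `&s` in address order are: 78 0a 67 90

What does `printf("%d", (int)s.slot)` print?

[0]=0x78 [1]=0x0a [2]=0x67 [3]=0x90 (little-endian) → word 0x90670a78
slot [0+:9] = (word>>0) & 0x1ff = 120  ←
seq [9+:2] = (word>>9) & 0x3 = 1
len [11+:21] = (word>>11) & 0x1fffff = 1182945
slot signed 9b, MSB=0: value = 120

120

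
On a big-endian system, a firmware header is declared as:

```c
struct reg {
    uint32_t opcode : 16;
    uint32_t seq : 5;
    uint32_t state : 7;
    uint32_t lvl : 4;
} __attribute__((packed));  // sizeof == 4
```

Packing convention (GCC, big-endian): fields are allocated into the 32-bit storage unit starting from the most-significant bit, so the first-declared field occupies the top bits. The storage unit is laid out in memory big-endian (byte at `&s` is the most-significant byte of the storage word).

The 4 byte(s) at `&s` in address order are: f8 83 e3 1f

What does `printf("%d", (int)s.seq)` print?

[0]=0xf8 [1]=0x83 [2]=0xe3 [3]=0x1f (big-endian) → word 0xf883e31f
opcode:16 @ bit 16 → (0xf883e31f>>16)&0xffff = 0xf883
seq:5 @ bit 11 → (0xf883e31f>>11)&0x1f = 0x1c  ←
state:7 @ bit 4 → (0xf883e31f>>4)&0x7f = 0x31
lvl:4 @ bit 0 → (0xf883e31f>>0)&0xf = 0xf

28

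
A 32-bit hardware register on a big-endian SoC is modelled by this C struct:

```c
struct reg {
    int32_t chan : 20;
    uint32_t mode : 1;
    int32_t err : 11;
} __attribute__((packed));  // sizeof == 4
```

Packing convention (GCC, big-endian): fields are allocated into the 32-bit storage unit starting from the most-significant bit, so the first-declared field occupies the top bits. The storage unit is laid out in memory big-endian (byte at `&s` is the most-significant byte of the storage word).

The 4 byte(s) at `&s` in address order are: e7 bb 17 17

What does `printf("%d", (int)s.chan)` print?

-99407

[0]=0xe7 [1]=0xbb [2]=0x17 [3]=0x17 (big-endian) → word 0xe7bb1717
chan [12+:20] = (word>>12) & 0xfffff = 949169  ←
mode [11+:1] = (word>>11) & 0x1 = 0
err [0+:11] = (word>>0) & 0x7ff = 1815
chan signed 20b, MSB=1: 949169 - 1048576 = -99407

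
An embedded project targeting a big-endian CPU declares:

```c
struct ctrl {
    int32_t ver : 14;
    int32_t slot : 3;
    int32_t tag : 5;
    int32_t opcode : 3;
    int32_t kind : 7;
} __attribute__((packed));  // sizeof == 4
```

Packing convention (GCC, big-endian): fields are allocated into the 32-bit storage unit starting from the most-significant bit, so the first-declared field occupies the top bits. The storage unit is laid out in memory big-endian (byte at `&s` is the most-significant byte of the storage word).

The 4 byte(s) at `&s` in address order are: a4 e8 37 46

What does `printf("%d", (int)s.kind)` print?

[0]=0xa4 [1]=0xe8 [2]=0x37 [3]=0x46 (big-endian) → word 0xa4e83746
ver [18+:14] = (word>>18) & 0x3fff = 10554
slot [15+:3] = (word>>15) & 0x7 = 0
tag [10+:5] = (word>>10) & 0x1f = 13
opcode [7+:3] = (word>>7) & 0x7 = 6
kind [0+:7] = (word>>0) & 0x7f = 70  ←
kind signed 7b, MSB=1: 70 - 128 = -58

-58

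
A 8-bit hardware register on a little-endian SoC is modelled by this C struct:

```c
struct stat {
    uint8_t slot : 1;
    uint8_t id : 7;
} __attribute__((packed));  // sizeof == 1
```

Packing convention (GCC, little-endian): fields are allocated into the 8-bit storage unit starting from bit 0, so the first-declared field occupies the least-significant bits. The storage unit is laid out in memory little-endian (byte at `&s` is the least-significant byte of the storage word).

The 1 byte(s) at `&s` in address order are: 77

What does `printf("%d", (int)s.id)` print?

59

[0]=0x77 (little-endian) → word 0x77
slot:1 @ bit 0 → (0x77>>0)&0x1 = 0x1
id:7 @ bit 1 → (0x77>>1)&0x7f = 0x3b  ←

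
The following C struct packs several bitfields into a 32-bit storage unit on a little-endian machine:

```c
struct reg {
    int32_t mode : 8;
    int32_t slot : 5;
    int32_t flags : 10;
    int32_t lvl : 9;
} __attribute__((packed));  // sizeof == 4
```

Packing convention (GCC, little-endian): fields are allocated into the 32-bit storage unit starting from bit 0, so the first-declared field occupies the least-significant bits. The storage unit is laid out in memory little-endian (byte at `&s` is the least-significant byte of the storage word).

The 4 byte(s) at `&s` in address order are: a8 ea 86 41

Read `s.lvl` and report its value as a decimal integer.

[0]=0xa8 [1]=0xea [2]=0x86 [3]=0x41 (little-endian) → word 0x4186eaa8
mode [0+:8] = (word>>0) & 0xff = 168
slot [8+:5] = (word>>8) & 0x1f = 10
flags [13+:10] = (word>>13) & 0x3ff = 55
lvl [23+:9] = (word>>23) & 0x1ff = 131  ←
lvl signed 9b, MSB=0: value = 131

131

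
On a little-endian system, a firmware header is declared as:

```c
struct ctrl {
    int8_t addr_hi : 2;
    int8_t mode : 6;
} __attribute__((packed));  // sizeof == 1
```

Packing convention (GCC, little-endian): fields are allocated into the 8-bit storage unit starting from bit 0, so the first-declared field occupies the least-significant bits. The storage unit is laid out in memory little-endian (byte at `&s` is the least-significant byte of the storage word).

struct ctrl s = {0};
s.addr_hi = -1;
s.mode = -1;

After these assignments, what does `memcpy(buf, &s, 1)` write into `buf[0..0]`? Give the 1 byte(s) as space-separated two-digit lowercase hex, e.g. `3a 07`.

addr_hi:2 = -1 → 0x3 << 0 → word 0x03
mode:6 = -1 → 0x3f << 2 → word 0xff
word = 0xff → little-endian bytes:
  [0]=0xff

ff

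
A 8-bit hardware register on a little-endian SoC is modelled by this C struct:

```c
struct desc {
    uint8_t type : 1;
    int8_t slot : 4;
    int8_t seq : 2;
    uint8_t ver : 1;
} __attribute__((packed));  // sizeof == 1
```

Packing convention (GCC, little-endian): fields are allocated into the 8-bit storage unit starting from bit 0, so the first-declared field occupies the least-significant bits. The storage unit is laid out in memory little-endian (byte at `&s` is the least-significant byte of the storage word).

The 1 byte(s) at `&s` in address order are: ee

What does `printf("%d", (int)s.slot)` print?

7

[0]=0xee (little-endian) → word 0xee
type [0+:1] = (word>>0) & 0x1 = 0
slot [1+:4] = (word>>1) & 0xf = 7  ←
seq [5+:2] = (word>>5) & 0x3 = 3
ver [7+:1] = (word>>7) & 0x1 = 1
slot signed 4b, MSB=0: value = 7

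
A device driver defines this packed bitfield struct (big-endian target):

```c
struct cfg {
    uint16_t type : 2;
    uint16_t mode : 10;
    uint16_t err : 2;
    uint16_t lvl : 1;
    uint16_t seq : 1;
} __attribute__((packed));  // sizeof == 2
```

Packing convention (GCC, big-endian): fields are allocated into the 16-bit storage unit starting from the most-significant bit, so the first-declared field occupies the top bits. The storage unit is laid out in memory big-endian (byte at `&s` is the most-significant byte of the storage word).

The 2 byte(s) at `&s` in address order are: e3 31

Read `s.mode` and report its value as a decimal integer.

563

[0]=0xe3 [1]=0x31 (big-endian) → word 0xe331
type [14+:2] = (word>>14) & 0x3 = 3
mode [4+:10] = (word>>4) & 0x3ff = 563  ←
err [2+:2] = (word>>2) & 0x3 = 0
lvl [1+:1] = (word>>1) & 0x1 = 0
seq [0+:1] = (word>>0) & 0x1 = 1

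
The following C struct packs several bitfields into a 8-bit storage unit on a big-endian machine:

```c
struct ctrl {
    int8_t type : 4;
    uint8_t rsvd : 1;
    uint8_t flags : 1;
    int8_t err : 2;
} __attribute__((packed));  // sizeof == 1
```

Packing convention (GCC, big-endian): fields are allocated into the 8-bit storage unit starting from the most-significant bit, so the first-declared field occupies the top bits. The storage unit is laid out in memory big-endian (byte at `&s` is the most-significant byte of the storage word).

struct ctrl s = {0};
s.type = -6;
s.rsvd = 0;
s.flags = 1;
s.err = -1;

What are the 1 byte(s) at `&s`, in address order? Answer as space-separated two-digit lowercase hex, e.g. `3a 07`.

type:4 = -6 → 0xa << 4 → word 0xa0
rsvd:1 = 0 → 0x0 << 3 → word 0xa0
flags:1 = 1 → 0x1 << 2 → word 0xa4
err:2 = -1 → 0x3 << 0 → word 0xa7
word = 0xa7 → big-endian bytes:
  [0]=0xa7

a7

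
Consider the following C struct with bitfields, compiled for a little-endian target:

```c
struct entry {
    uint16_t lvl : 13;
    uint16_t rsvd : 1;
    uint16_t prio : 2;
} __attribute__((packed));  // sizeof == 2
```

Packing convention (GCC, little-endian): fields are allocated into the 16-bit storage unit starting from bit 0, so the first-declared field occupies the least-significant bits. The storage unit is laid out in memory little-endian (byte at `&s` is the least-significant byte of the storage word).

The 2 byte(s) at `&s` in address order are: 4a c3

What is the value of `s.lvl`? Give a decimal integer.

[0]=0x4a [1]=0xc3 (little-endian) → word 0xc34a
lvl [0+:13] = (word>>0) & 0x1fff = 842  ←
rsvd [13+:1] = (word>>13) & 0x1 = 0
prio [14+:2] = (word>>14) & 0x3 = 3

842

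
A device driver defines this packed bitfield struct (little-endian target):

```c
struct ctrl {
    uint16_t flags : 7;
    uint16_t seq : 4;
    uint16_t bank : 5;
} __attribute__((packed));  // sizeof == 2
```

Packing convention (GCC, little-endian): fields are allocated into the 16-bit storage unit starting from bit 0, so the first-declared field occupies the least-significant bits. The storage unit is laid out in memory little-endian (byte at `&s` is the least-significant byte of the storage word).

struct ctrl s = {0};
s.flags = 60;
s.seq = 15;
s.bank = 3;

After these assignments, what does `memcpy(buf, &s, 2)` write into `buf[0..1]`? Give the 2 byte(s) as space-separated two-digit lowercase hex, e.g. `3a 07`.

[0+:7] flags=60 & 0x7f = 0x3c; word=0x003c
[7+:4] seq=15 & 0xf = 0xf; word=0x07bc
[11+:5] bank=3 & 0x1f = 0x3; word=0x1fbc
word = 0x1fbc → little-endian bytes:
  [0]=0xbc  [1]=0x1f

bc 1f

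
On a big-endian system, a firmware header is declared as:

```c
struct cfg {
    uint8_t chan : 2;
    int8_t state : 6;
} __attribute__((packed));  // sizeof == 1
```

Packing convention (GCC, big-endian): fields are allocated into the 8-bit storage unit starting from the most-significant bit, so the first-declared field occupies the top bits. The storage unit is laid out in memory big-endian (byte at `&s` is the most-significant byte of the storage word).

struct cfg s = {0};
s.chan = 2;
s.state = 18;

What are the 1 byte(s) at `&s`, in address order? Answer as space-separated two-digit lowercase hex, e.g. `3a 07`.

chan (2b) val=2 bits=0x2 at bit 6: 0x80
state (6b) val=18 bits=0x12 at bit 0: 0x92
word = 0x92 → big-endian bytes:
  [0]=0x92

92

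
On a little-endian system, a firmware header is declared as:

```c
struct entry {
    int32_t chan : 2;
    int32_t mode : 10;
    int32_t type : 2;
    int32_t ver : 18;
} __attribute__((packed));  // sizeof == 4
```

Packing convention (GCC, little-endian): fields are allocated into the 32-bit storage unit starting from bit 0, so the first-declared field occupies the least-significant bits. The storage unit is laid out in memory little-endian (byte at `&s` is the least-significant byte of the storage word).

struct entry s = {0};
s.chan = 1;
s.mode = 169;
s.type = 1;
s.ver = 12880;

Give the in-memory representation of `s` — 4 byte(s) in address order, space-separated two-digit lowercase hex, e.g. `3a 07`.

a5 12 94 0c

chan (2b) val=1 bits=0x1 at bit 0: 0x00000001
mode (10b) val=169 bits=0xa9 at bit 2: 0x000002a5
type (2b) val=1 bits=0x1 at bit 12: 0x000012a5
ver (18b) val=12880 bits=0x3250 at bit 14: 0x0c9412a5
word = 0x0c9412a5 → little-endian bytes:
  [0]=0xa5  [1]=0x12  [2]=0x94  [3]=0x0c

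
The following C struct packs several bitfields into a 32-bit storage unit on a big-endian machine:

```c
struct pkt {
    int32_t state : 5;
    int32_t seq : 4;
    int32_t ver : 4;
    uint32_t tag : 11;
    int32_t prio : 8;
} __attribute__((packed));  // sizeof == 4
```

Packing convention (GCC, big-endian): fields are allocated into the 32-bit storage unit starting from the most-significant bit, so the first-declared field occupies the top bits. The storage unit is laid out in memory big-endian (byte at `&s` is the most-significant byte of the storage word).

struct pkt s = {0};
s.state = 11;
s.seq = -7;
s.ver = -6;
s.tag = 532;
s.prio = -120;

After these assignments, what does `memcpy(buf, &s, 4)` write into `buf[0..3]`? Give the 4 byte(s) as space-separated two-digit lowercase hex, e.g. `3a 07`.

5c d2 14 88

state (5b) val=11 bits=0xb at bit 27: 0x58000000
seq (4b) val=-7 bits=0x9 at bit 23: 0x5c800000
ver (4b) val=-6 bits=0xa at bit 19: 0x5cd00000
tag (11b) val=532 bits=0x214 at bit 8: 0x5cd21400
prio (8b) val=-120 bits=0x88 at bit 0: 0x5cd21488
word = 0x5cd21488 → big-endian bytes:
  [0]=0x5c  [1]=0xd2  [2]=0x14  [3]=0x88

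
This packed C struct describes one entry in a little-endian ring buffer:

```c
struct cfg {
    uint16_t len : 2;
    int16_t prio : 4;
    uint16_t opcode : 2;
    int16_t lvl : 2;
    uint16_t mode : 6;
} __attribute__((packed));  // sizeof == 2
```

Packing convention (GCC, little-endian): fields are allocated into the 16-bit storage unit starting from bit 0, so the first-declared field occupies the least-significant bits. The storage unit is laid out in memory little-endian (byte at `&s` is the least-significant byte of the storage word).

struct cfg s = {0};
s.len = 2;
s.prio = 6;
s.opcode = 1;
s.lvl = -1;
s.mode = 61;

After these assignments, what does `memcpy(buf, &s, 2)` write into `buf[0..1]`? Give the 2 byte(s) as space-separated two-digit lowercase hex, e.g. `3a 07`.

5a f7

len (2b) val=2 bits=0x2 at bit 0: 0x0002
prio (4b) val=6 bits=0x6 at bit 2: 0x001a
opcode (2b) val=1 bits=0x1 at bit 6: 0x005a
lvl (2b) val=-1 bits=0x3 at bit 8: 0x035a
mode (6b) val=61 bits=0x3d at bit 10: 0xf75a
word = 0xf75a → little-endian bytes:
  [0]=0x5a  [1]=0xf7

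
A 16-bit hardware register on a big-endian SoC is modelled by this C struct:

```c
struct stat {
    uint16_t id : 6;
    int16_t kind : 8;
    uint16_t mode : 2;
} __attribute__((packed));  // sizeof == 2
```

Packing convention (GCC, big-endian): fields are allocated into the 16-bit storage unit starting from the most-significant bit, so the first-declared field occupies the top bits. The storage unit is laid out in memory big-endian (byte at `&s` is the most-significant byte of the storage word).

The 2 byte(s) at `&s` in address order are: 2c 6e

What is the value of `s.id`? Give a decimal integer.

[0]=0x2c [1]=0x6e (big-endian) → word 0x2c6e
id [10+:6] = (word>>10) & 0x3f = 11  ←
kind [2+:8] = (word>>2) & 0xff = 27
mode [0+:2] = (word>>0) & 0x3 = 2

11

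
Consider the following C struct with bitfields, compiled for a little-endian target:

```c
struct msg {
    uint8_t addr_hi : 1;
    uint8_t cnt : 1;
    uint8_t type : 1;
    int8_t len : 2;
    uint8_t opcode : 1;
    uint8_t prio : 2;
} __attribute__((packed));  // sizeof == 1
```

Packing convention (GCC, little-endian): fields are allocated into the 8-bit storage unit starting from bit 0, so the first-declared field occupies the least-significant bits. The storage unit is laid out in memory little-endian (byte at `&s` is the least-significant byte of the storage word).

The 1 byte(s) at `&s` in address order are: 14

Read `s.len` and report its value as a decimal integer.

[0]=0x14 (little-endian) → word 0x14
addr_hi:1 @ bit 0 → (0x14>>0)&0x1 = 0x0
cnt:1 @ bit 1 → (0x14>>1)&0x1 = 0x0
type:1 @ bit 2 → (0x14>>2)&0x1 = 0x1
len:2 @ bit 3 → (0x14>>3)&0x3 = 0x2  ←
opcode:1 @ bit 5 → (0x14>>5)&0x1 = 0x0
prio:2 @ bit 6 → (0x14>>6)&0x3 = 0x0
len signed 2b, MSB=1: 2 - 4 = -2

-2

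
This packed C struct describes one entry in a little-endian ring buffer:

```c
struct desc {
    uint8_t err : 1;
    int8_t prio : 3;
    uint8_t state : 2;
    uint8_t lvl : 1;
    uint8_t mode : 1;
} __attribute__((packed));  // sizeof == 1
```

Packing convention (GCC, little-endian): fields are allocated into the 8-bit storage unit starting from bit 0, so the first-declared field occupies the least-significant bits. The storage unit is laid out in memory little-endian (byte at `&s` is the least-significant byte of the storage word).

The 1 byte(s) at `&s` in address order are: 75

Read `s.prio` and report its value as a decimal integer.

2

[0]=0x75 (little-endian) → word 0x75
err:1 @ bit 0 → (0x75>>0)&0x1 = 0x1
prio:3 @ bit 1 → (0x75>>1)&0x7 = 0x2  ←
state:2 @ bit 4 → (0x75>>4)&0x3 = 0x3
lvl:1 @ bit 6 → (0x75>>6)&0x1 = 0x1
mode:1 @ bit 7 → (0x75>>7)&0x1 = 0x0
prio signed 3b, MSB=0: value = 2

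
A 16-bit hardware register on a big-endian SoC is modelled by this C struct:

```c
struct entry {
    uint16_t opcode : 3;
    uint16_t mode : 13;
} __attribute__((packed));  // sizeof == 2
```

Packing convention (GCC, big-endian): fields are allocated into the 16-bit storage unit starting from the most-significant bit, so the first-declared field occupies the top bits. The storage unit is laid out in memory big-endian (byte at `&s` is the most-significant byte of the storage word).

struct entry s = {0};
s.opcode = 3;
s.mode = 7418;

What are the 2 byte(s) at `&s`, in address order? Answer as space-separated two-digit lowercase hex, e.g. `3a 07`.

7c fa

[13+:3] opcode=3 & 0x7 = 0x3; word=0x6000
[0+:13] mode=7418 & 0x1fff = 0x1cfa; word=0x7cfa
word = 0x7cfa → big-endian bytes:
  [0]=0x7c  [1]=0xfa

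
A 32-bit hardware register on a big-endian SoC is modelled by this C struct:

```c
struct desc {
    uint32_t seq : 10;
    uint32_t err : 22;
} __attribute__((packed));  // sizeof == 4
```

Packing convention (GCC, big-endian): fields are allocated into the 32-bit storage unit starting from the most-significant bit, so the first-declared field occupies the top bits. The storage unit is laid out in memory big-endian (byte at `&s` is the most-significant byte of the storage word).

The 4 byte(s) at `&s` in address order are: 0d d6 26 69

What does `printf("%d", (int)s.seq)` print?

55

[0]=0x0d [1]=0xd6 [2]=0x26 [3]=0x69 (big-endian) → word 0x0dd62669
seq [22+:10] = (word>>22) & 0x3ff = 55  ←
err [0+:22] = (word>>0) & 0x3fffff = 1451625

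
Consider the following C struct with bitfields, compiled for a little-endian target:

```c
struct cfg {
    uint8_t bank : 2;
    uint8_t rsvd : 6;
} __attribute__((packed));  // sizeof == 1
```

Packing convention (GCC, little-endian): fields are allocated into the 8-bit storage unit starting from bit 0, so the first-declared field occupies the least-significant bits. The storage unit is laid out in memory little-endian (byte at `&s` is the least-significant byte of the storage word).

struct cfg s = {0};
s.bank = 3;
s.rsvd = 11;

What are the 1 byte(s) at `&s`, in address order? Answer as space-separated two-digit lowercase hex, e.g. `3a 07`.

2f

[0+:2] bank=3 & 0x3 = 0x3; word=0x03
[2+:6] rsvd=11 & 0x3f = 0xb; word=0x2f
word = 0x2f → little-endian bytes:
  [0]=0x2f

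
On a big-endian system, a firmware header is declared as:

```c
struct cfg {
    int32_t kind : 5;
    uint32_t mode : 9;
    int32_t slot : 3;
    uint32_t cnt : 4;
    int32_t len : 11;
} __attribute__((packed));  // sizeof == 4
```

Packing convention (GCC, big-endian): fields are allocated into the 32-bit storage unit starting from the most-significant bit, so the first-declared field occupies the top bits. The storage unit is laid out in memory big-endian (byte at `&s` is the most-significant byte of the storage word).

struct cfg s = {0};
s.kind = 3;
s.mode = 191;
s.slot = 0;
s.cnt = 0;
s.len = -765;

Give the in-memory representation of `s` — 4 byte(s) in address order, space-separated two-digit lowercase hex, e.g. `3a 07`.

kind (5b) val=3 bits=0x3 at bit 27: 0x18000000
mode (9b) val=191 bits=0xbf at bit 18: 0x1afc0000
slot (3b) val=0 bits=0x0 at bit 15: 0x1afc0000
cnt (4b) val=0 bits=0x0 at bit 11: 0x1afc0000
len (11b) val=-765 bits=0x503 at bit 0: 0x1afc0503
word = 0x1afc0503 → big-endian bytes:
  [0]=0x1a  [1]=0xfc  [2]=0x05  [3]=0x03

1a fc 05 03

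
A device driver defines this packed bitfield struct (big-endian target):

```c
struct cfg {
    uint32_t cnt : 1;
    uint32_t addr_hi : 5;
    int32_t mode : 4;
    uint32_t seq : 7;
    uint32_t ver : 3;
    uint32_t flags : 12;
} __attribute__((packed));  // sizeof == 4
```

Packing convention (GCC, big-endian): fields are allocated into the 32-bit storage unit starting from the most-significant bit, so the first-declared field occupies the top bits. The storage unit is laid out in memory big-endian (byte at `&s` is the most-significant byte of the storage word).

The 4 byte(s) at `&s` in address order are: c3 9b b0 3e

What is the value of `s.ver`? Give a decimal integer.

[0]=0xc3 [1]=0x9b [2]=0xb0 [3]=0x3e (big-endian) → word 0xc39bb03e
cnt [31+:1] = (word>>31) & 0x1 = 1
addr_hi [26+:5] = (word>>26) & 0x1f = 16
mode [22+:4] = (word>>22) & 0xf = 14
seq [15+:7] = (word>>15) & 0x7f = 55
ver [12+:3] = (word>>12) & 0x7 = 3  ←
flags [0+:12] = (word>>0) & 0xfff = 62

3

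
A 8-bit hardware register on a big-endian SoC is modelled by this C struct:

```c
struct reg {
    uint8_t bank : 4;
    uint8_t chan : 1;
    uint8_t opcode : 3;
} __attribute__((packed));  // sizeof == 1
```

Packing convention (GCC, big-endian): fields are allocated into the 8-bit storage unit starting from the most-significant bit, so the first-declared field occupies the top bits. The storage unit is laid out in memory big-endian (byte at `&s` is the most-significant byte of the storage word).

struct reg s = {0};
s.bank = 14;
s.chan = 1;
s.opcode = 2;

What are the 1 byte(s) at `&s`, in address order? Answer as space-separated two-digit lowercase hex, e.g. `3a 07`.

ea

bank (4b) val=14 bits=0xe at bit 4: 0xe0
chan (1b) val=1 bits=0x1 at bit 3: 0xe8
opcode (3b) val=2 bits=0x2 at bit 0: 0xea
word = 0xea → big-endian bytes:
  [0]=0xea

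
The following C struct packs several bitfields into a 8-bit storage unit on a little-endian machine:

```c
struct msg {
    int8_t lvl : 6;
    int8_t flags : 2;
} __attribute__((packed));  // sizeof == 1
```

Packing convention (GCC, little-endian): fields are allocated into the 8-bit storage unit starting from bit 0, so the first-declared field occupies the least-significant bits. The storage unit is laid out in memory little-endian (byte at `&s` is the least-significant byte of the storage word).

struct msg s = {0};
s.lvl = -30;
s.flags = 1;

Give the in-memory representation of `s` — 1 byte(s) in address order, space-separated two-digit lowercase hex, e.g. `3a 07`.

lvl (6b) val=-30 bits=0x22 at bit 0: 0x22
flags (2b) val=1 bits=0x1 at bit 6: 0x62
word = 0x62 → little-endian bytes:
  [0]=0x62

62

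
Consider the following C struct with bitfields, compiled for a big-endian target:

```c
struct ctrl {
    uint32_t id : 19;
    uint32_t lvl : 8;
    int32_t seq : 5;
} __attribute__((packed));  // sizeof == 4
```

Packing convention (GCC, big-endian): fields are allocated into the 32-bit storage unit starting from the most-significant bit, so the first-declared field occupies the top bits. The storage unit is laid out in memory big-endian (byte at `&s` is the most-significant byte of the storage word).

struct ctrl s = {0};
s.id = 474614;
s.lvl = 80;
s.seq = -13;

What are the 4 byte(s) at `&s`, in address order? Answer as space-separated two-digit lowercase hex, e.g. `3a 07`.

e7 be ca 13

id:19 = 474614 → 0x73df6 << 13 → word 0xe7bec000
lvl:8 = 80 → 0x50 << 5 → word 0xe7beca00
seq:5 = -13 → 0x13 << 0 → word 0xe7beca13
word = 0xe7beca13 → big-endian bytes:
  [0]=0xe7  [1]=0xbe  [2]=0xca  [3]=0x13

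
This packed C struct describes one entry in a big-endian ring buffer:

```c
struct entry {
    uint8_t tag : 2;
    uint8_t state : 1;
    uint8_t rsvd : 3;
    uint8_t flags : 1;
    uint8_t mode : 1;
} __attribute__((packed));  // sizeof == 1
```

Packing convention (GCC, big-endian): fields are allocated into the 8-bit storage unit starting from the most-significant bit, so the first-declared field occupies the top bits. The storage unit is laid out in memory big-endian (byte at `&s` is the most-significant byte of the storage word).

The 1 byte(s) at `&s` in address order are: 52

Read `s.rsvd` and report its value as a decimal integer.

[0]=0x52 (big-endian) → word 0x52
tag:2 @ bit 6 → (0x52>>6)&0x3 = 0x1
state:1 @ bit 5 → (0x52>>5)&0x1 = 0x0
rsvd:3 @ bit 2 → (0x52>>2)&0x7 = 0x4  ←
flags:1 @ bit 1 → (0x52>>1)&0x1 = 0x1
mode:1 @ bit 0 → (0x52>>0)&0x1 = 0x0

4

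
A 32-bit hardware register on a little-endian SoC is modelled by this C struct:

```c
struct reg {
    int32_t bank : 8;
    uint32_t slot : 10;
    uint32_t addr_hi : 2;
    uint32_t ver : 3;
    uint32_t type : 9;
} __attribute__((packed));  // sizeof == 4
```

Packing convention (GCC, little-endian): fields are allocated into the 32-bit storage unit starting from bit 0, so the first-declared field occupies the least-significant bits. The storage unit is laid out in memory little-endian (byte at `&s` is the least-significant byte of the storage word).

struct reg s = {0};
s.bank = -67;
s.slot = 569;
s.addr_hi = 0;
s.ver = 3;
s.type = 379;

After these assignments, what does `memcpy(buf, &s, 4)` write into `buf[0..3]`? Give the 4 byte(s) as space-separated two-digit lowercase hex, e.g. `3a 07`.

bd 39 b2 bd

bank:8 = -67 → 0xbd << 0 → word 0x000000bd
slot:10 = 569 → 0x239 << 8 → word 0x000239bd
addr_hi:2 = 0 → 0x0 << 18 → word 0x000239bd
ver:3 = 3 → 0x3 << 20 → word 0x003239bd
type:9 = 379 → 0x17b << 23 → word 0xbdb239bd
word = 0xbdb239bd → little-endian bytes:
  [0]=0xbd  [1]=0x39  [2]=0xb2  [3]=0xbd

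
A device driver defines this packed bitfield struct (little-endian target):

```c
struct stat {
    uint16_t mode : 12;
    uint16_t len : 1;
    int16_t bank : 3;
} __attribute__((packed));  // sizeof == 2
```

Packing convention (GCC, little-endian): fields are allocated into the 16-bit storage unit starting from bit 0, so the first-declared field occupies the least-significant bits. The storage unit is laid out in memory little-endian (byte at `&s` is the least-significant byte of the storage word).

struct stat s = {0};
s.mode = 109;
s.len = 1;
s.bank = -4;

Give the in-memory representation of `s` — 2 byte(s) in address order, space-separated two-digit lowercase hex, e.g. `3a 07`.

mode:12 = 109 → 0x6d << 0 → word 0x006d
len:1 = 1 → 0x1 << 12 → word 0x106d
bank:3 = -4 → 0x4 << 13 → word 0x906d
word = 0x906d → little-endian bytes:
  [0]=0x6d  [1]=0x90

6d 90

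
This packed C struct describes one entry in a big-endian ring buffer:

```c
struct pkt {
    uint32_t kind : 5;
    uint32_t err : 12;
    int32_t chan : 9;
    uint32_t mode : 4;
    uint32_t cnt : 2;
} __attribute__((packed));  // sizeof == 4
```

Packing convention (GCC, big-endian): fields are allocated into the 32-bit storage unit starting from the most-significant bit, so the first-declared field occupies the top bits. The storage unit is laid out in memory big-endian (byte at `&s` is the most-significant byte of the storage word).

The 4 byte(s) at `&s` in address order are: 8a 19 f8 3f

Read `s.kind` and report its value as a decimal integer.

17

[0]=0x8a [1]=0x19 [2]=0xf8 [3]=0x3f (big-endian) → word 0x8a19f83f
kind [27+:5] = (word>>27) & 0x1f = 17  ←
err [15+:12] = (word>>15) & 0xfff = 1075
chan [6+:9] = (word>>6) & 0x1ff = 480
mode [2+:4] = (word>>2) & 0xf = 15
cnt [0+:2] = (word>>0) & 0x3 = 3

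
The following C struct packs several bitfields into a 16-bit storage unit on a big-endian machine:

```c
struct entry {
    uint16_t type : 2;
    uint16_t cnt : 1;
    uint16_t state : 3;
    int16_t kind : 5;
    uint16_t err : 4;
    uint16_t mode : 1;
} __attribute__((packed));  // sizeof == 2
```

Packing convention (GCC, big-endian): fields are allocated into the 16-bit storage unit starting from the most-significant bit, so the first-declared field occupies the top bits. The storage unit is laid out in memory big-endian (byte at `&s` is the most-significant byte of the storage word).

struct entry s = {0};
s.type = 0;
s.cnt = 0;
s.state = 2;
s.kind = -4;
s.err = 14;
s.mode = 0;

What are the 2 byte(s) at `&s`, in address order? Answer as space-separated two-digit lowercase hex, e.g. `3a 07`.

type:2 = 0 → 0x0 << 14 → word 0x0000
cnt:1 = 0 → 0x0 << 13 → word 0x0000
state:3 = 2 → 0x2 << 10 → word 0x0800
kind:5 = -4 → 0x1c << 5 → word 0x0b80
err:4 = 14 → 0xe << 1 → word 0x0b9c
mode:1 = 0 → 0x0 << 0 → word 0x0b9c
word = 0x0b9c → big-endian bytes:
  [0]=0x0b  [1]=0x9c

0b 9c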